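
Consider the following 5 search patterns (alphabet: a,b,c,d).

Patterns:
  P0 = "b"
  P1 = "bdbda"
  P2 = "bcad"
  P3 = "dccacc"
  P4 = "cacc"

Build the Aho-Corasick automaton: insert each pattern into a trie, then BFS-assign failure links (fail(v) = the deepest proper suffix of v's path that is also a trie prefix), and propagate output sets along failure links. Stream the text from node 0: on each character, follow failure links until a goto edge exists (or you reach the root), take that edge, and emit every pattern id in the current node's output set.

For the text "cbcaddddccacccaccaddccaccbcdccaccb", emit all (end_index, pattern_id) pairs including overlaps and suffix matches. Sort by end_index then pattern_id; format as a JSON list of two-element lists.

Build automaton:
Trie nodes:
  0='ε' goto b→1 c→15 d→9
  1='b' goto c→6 d→2  [P0 ends]
  2='bd' goto b→3
  3='bdb' goto d→4
  4='bdbd' goto a→5
  5='bdbda' goto ·  [P1 ends]
  6='bc' goto a→7
  7='bca' goto d→8
  8='bcad' goto ·  [P2 ends]
  9='d' goto c→10
  10='dc' goto c→11
  11='dcc' goto a→12
  12='dcca' goto c→13
  13='dccac' goto c→14
  14='dccacc' goto ·  [P3 ends]
  15='c' goto a→16
  16='ca' goto c→17
  17='cac' goto c→18
  18='cacc' goto ·  [P4 ends]

Failure links (BFS by depth):
  n1('b'): parent n0 fail=0; on 'b' 0 → fail=0;  out {0}∪∅={0}
  n9('d'): parent n0 fail=0; on 'd' 0 → fail=0;  out ∅∪∅=∅
  n15('c'): parent n0 fail=0; on 'c' 0 → fail=0;  out ∅∪∅=∅
  n2('bd'): parent n1 fail=0; on 'd' 0 → fail=9;  out ∅∪∅=∅
  n6('bc'): parent n1 fail=0; on 'c' 0 → fail=15;  out ∅∪∅=∅
  n10('dc'): parent n9 fail=0; on 'c' 0 → fail=15;  out ∅∪∅=∅
  n16('ca'): parent n15 fail=0; on 'a' 0 → fail=0;  out ∅∪∅=∅
  n3('bdb'): parent n2 fail=9; on 'b' 9→0 → fail=1;  out ∅∪{0}={0}
  n7('bca'): parent n6 fail=15; on 'a' 15 → fail=16;  out ∅∪∅=∅
  n11('dcc'): parent n10 fail=15; on 'c' 15→0 → fail=15;  out ∅∪∅=∅
  n17('cac'): parent n16 fail=0; on 'c' 0 → fail=15;  out ∅∪∅=∅
  n4('bdbd'): parent n3 fail=1; on 'd' 1 → fail=2;  out ∅∪∅=∅
  n8('bcad'): parent n7 fail=16; on 'd' 16→0 → fail=9;  out {2}∪∅={2}
  n12('dcca'): parent n11 fail=15; on 'a' 15 → fail=16;  out ∅∪∅=∅
  n18('cacc'): parent n17 fail=15; on 'c' 15→0 → fail=15;  out {4}∪∅={4}
  n5('bdbda'): parent n4 fail=2; on 'a' 2→9→0 → fail=0;  out {1}∪∅={1}
  n13('dccac'): parent n12 fail=16; on 'c' 16 → fail=17;  out ∅∪∅=∅
  n14('dccacc'): parent n13 fail=17; on 'c' 17 → fail=18;  out {3}∪{4}={3,4}

Scan:
[0] read 'c'  n0⇒n15
[1] read 'b'  n15⇒n1 ·f  emit P0@[1:1]
[2] read 'c'  n1⇒n6
[3] read 'a'  n6⇒n7
[4] read 'd'  n7⇒n8  emit P2@[1:4]
[5] read 'd'  n8⇒n9 ·f
[6] read 'd'  n9⇒n9 ·f
[7] read 'd'  n9⇒n9 ·f
[8] read 'c'  n9⇒n10
[9] read 'c'  n10⇒n11
[10] read 'a'  n11⇒n12
[11] read 'c'  n12⇒n13
[12] read 'c'  n13⇒n14  emit P3@[7:12],P4@[9:12]
[13] read 'c'  n14⇒n15 ·f
[14] read 'a'  n15⇒n16
[15] read 'c'  n16⇒n17
[16] read 'c'  n17⇒n18  emit P4@[13:16]
[17] read 'a'  n18⇒n16 ·f
[18] read 'd'  n16⇒n9 ·f
[19] read 'd'  n9⇒n9 ·f
[20] read 'c'  n9⇒n10
[21] read 'c'  n10⇒n11
[22] read 'a'  n11⇒n12
[23] read 'c'  n12⇒n13
[24] read 'c'  n13⇒n14  emit P3@[19:24],P4@[21:24]
[25] read 'b'  n14⇒n1 ·f  emit P0@[25:25]
[26] read 'c'  n1⇒n6
[27] read 'd'  n6⇒n9 ·f
[28] read 'c'  n9⇒n10
[29] read 'c'  n10⇒n11
[30] read 'a'  n11⇒n12
[31] read 'c'  n12⇒n13
[32] read 'c'  n13⇒n14  emit P3@[27:32],P4@[29:32]
[33] read 'b'  n14⇒n1 ·f  emit P0@[33:33]

Result: [[1,0],[4,2],[12,3],[12,4],[16,4],[24,3],[24,4],[25,0],[32,3],[32,4],[33,0]]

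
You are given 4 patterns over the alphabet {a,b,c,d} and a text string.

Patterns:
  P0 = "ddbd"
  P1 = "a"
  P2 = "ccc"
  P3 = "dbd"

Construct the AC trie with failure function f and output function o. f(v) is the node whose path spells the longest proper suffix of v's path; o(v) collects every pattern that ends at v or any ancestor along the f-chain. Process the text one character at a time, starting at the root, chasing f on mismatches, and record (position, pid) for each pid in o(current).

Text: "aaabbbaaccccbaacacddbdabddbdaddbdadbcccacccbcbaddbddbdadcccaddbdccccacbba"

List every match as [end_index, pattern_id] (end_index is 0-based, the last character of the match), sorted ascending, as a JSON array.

Construct AC machine:
Trie (insert patterns):
  n0 'ε': a→5 c→6 d→1
  n1 'd': b→9 d→2
  n2 'dd': b→3
  n3 'ddb': d→4
  n4 'ddbd': ·  [P0 ends]
  n5 'a': ·  [P1 ends]
  n6 'c': c→7
  n7 'cc': c→8
  n8 'ccc': ·  [P2 ends]
  n9 'db': d→10
  n10 'dbd': ·  [P3 ends]

Failure links (BFS by depth):
  n1('d'): parent n0 fail=0; on 'd' 0 → fail=0;  out ∅∪∅=∅
  n5('a'): parent n0 fail=0; on 'a' 0 → fail=0;  out {1}∪∅={1}
  n6('c'): parent n0 fail=0; on 'c' 0 → fail=0;  out ∅∪∅=∅
  n2('dd'): parent n1 fail=0; on 'd' 0 → fail=1;  out ∅∪∅=∅
  n7('cc'): parent n6 fail=0; on 'c' 0 → fail=6;  out ∅∪∅=∅
  n9('db'): parent n1 fail=0; on 'b' 0 → fail=0;  out ∅∪∅=∅
  n3('ddb'): parent n2 fail=1; on 'b' 1 → fail=9;  out ∅∪∅=∅
  n8('ccc'): parent n7 fail=6; on 'c' 6 → fail=7;  out {2}∪∅={2}
  n10('dbd'): parent n9 fail=0; on 'd' 0 → fail=1;  out {3}∪∅={3}
  n4('ddbd'): parent n3 fail=9; on 'd' 9 → fail=10;  out {0}∪{3}={0,3}

Run:
i=0 'a': node 0→5  emit P1@[0:0]
i=1 'a': node 5→5 (fail-walked)  emit P1@[1:1]
i=2 'a': node 5→5 (fail-walked)  emit P1@[2:2]
i=3 'b': node 5→0 (fail-walked)
i=4 'b': node 0→0
i=5 'b': node 0→0
i=6 'a': node 0→5  emit P1@[6:6]
i=7 'a': node 5→5 (fail-walked)  emit P1@[7:7]
i=8 'c': node 5→6 (fail-walked)
i=9 'c': node 6→7
i=10 'c': node 7→8  emit P2@[8:10]
i=11 'c': node 8→8 (fail-walked)  emit P2@[9:11]
i=12 'b': node 8→0 (fail-walked)
i=13 'a': node 0→5  emit P1@[13:13]
i=14 'a': node 5→5 (fail-walked)  emit P1@[14:14]
i=15 'c': node 5→6 (fail-walked)
i=16 'a': node 6→5 (fail-walked)  emit P1@[16:16]
i=17 'c': node 5→6 (fail-walked)
i=18 'd': node 6→1 (fail-walked)
i=19 'd': node 1→2
i=20 'b': node 2→3
i=21 'd': node 3→4  emit P0@[18:21],P3@[19:21]
i=22 'a': node 4→5 (fail-walked)  emit P1@[22:22]
i=23 'b': node 5→0 (fail-walked)
i=24 'd': node 0→1
i=25 'd': node 1→2
i=26 'b': node 2→3
i=27 'd': node 3→4  emit P0@[24:27],P3@[25:27]
i=28 'a': node 4→5 (fail-walked)  emit P1@[28:28]
i=29 'd': node 5→1 (fail-walked)
i=30 'd': node 1→2
i=31 'b': node 2→3
i=32 'd': node 3→4  emit P0@[29:32],P3@[30:32]
i=33 'a': node 4→5 (fail-walked)  emit P1@[33:33]
i=34 'd': node 5→1 (fail-walked)
i=35 'b': node 1→9
i=36 'c': node 9→6 (fail-walked)
i=37 'c': node 6→7
i=38 'c': node 7→8  emit P2@[36:38]
i=39 'a': node 8→5 (fail-walked)  emit P1@[39:39]
i=40 'c': node 5→6 (fail-walked)
i=41 'c': node 6→7
i=42 'c': node 7→8  emit P2@[40:42]
i=43 'b': node 8→0 (fail-walked)
i=44 'c': node 0→6
i=45 'b': node 6→0 (fail-walked)
i=46 'a': node 0→5  emit P1@[46:46]
i=47 'd': node 5→1 (fail-walked)
i=48 'd': node 1→2
i=49 'b': node 2→3
i=50 'd': node 3→4  emit P0@[47:50],P3@[48:50]
i=51 'd': node 4→2 (fail-walked)
i=52 'b': node 2→3
i=53 'd': node 3→4  emit P0@[50:53],P3@[51:53]
i=54 'a': node 4→5 (fail-walked)  emit P1@[54:54]
i=55 'd': node 5→1 (fail-walked)
i=56 'c': node 1→6 (fail-walked)
i=57 'c': node 6→7
i=58 'c': node 7→8  emit P2@[56:58]
i=59 'a': node 8→5 (fail-walked)  emit P1@[59:59]
i=60 'd': node 5→1 (fail-walked)
i=61 'd': node 1→2
i=62 'b': node 2→3
i=63 'd': node 3→4  emit P0@[60:63],P3@[61:63]
i=64 'c': node 4→6 (fail-walked)
i=65 'c': node 6→7
i=66 'c': node 7→8  emit P2@[64:66]
i=67 'c': node 8→8 (fail-walked)  emit P2@[65:67]
i=68 'a': node 8→5 (fail-walked)  emit P1@[68:68]
i=69 'c': node 5→6 (fail-walked)
i=70 'b': node 6→0 (fail-walked)
i=71 'b': node 0→0
i=72 'a': node 0→5  emit P1@[72:72]

Result: [[0,1],[1,1],[2,1],[6,1],[7,1],[10,2],[11,2],[13,1],[14,1],[16,1],[21,0],[21,3],[22,1],[27,0],[27,3],[28,1],[32,0],[32,3],[33,1],[38,2],[39,1],[42,2],[46,1],[50,0],[50,3],[53,0],[53,3],[54,1],[58,2],[59,1],[63,0],[63,3],[66,2],[67,2],[68,1],[72,1]]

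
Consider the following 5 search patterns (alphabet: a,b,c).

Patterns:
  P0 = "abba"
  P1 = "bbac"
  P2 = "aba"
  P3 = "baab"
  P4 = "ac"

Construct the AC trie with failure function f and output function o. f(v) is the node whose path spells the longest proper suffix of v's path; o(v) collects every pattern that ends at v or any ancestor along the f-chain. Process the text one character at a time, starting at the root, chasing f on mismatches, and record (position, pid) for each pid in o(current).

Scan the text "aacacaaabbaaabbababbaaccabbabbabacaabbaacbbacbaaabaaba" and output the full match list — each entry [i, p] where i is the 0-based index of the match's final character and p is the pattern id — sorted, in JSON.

Construct AC machine:
Trie nodes:
  0='ε' goto a→1 b→5
  1='a' goto b→2 c→13
  2='ab' goto a→9 b→3
  3='abb' goto a→4
  4='abba' goto ·  ←P0
  5='b' goto a→10 b→6
  6='bb' goto a→7
  7='bba' goto c→8
  8='bbac' goto ·  ←P1
  9='aba' goto ·  ←P2
  10='ba' goto a→11
  11='baa' goto b→12
  12='baab' goto ·  ←P3
  13='ac' goto ·  ←P4

BFS fail/out derivation:
  fail(1) 'a': from fail(0)=0 chase 'a': 0 ⇒ 0;  out=∅∪out(0)=∅
  fail(5) 'b': from fail(0)=0 chase 'b': 0 ⇒ 0;  out=∅∪out(0)=∅
  fail(2) 'ab': from fail(1)=0 chase 'b': 0 ⇒ 5;  out=∅∪out(5)=∅
  fail(6) 'bb': from fail(5)=0 chase 'b': 0 ⇒ 5;  out=∅∪out(5)=∅
  fail(10) 'ba': from fail(5)=0 chase 'a': 0 ⇒ 1;  out=∅∪out(1)=∅
  fail(13) 'ac': from fail(1)=0 chase 'c': 0 ⇒ 0;  out={4}∪out(0)={4}
  fail(3) 'abb': from fail(2)=5 chase 'b': 5 ⇒ 6;  out=∅∪out(6)=∅
  fail(7) 'bba': from fail(6)=5 chase 'a': 5 ⇒ 10;  out=∅∪out(10)=∅
  fail(9) 'aba': from fail(2)=5 chase 'a': 5 ⇒ 10;  out={2}∪out(10)={2}
  fail(11) 'baa': from fail(10)=1 chase 'a': 1→0 ⇒ 1;  out=∅∪out(1)=∅
  fail(4) 'abba': from fail(3)=6 chase 'a': 6 ⇒ 7;  out={0}∪out(7)={0}
  fail(8) 'bbac': from fail(7)=10 chase 'c': 10→1 ⇒ 13;  out={1}∪out(13)={1,4}
  fail(12) 'baab': from fail(11)=1 chase 'b': 1 ⇒ 2;  out={3}∪out(2)={3}

Run:
pos 0 'a': at 1
pos 1 'a': at 1 ·f
pos 2 'c': at 13  emit P4@[1:2]
pos 3 'a': at 1 ·f
pos 4 'c': at 13  emit P4@[3:4]
pos 5 'a': at 1 ·f
pos 6 'a': at 1 ·f
pos 7 'a': at 1 ·f
pos 8 'b': at 2
pos 9 'b': at 3
pos 10 'a': at 4  emit P0@[7:10]
pos 11 'a': at 11 ·f
pos 12 'a': at 1 ·f
pos 13 'b': at 2
pos 14 'b': at 3
pos 15 'a': at 4  emit P0@[12:15]
pos 16 'b': at 2 ·f
pos 17 'a': at 9  emit P2@[15:17]
pos 18 'b': at 2 ·f
pos 19 'b': at 3
pos 20 'a': at 4  emit P0@[17:20]
pos 21 'a': at 11 ·f
pos 22 'c': at 13 ·f  emit P4@[21:22]
pos 23 'c': at 0 ·f
pos 24 'a': at 1
pos 25 'b': at 2
pos 26 'b': at 3
pos 27 'a': at 4  emit P0@[24:27]
pos 28 'b': at 2 ·f
pos 29 'b': at 3
pos 30 'a': at 4  emit P0@[27:30]
pos 31 'b': at 2 ·f
pos 32 'a': at 9  emit P2@[30:32]
pos 33 'c': at 13 ·f  emit P4@[32:33]
pos 34 'a': at 1 ·f
pos 35 'a': at 1 ·f
pos 36 'b': at 2
pos 37 'b': at 3
pos 38 'a': at 4  emit P0@[35:38]
pos 39 'a': at 11 ·f
pos 40 'c': at 13 ·f  emit P4@[39:40]
pos 41 'b': at 5 ·f
pos 42 'b': at 6
pos 43 'a': at 7
pos 44 'c': at 8  emit P1@[41:44],P4@[43:44]
pos 45 'b': at 5 ·f
pos 46 'a': at 10
pos 47 'a': at 11
pos 48 'a': at 1 ·f
pos 49 'b': at 2
pos 50 'a': at 9  emit P2@[48:50]
pos 51 'a': at 11 ·f
pos 52 'b': at 12  emit P3@[49:52]
pos 53 'a': at 9 ·f  emit P2@[51:53]

Matches: [[2,4],[4,4],[10,0],[15,0],[17,2],[20,0],[22,4],[27,0],[30,0],[32,2],[33,4],[38,0],[40,4],[44,1],[44,4],[50,2],[52,3],[53,2]]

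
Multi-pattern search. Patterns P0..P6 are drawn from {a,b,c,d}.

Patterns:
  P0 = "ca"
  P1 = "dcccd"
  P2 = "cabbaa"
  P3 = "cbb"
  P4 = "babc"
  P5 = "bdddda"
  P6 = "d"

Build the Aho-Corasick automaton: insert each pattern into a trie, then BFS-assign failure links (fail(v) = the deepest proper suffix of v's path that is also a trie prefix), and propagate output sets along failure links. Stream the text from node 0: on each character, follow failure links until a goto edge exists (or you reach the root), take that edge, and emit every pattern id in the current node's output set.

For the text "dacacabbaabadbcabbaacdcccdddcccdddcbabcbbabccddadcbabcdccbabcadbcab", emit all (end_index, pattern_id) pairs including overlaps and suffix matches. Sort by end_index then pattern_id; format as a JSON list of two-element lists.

Construct AC machine:
Trie nodes:
  n0 'ε': b→14 c→1 d→3
  n1 'c': a→2 b→12
  n2 'ca': b→8  [P0 ends]
  n3 'd': c→4  [P6 ends]
  n4 'dc': c→5
  n5 'dcc': c→6
  n6 'dccc': d→7
  n7 'dcccd': ·  [P1 ends]
  n8 'cab': b→9
  n9 'cabb': a→10
  n10 'cabba': a→11
  n11 'cabbaa': ·  [P2 ends]
  n12 'cb': b→13
  n13 'cbb': ·  [P3 ends]
  n14 'b': a→15 d→18
  n15 'ba': b→16
  n16 'bab': c→17
  n17 'babc': ·  [P4 ends]
  n18 'bd': d→19
  n19 'bdd': d→20
  n20 'bddd': d→21
  n21 'bdddd': a→22
  n22 'bdddda': ·  [P5 ends]

Failure links (BFS by depth):
  n1('c'): parent n0 fail=0; on 'c' 0 → fail=0;  out ∅∪∅=∅
  n3('d'): parent n0 fail=0; on 'd' 0 → fail=0;  out {6}∪∅={6}
  n14('b'): parent n0 fail=0; on 'b' 0 → fail=0;  out ∅∪∅=∅
  n2('ca'): parent n1 fail=0; on 'a' 0 → fail=0;  out {0}∪∅={0}
  n4('dc'): parent n3 fail=0; on 'c' 0 → fail=1;  out ∅∪∅=∅
  n12('cb'): parent n1 fail=0; on 'b' 0 → fail=14;  out ∅∪∅=∅
  n15('ba'): parent n14 fail=0; on 'a' 0 → fail=0;  out ∅∪∅=∅
  n18('bd'): parent n14 fail=0; on 'd' 0 → fail=3;  out ∅∪{6}={6}
  n5('dcc'): parent n4 fail=1; on 'c' 1→0 → fail=1;  out ∅∪∅=∅
  n8('cab'): parent n2 fail=0; on 'b' 0 → fail=14;  out ∅∪∅=∅
  n13('cbb'): parent n12 fail=14; on 'b' 14→0 → fail=14;  out {3}∪∅={3}
  n16('bab'): parent n15 fail=0; on 'b' 0 → fail=14;  out ∅∪∅=∅
  n19('bdd'): parent n18 fail=3; on 'd' 3→0 → fail=3;  out ∅∪{6}={6}
  n6('dccc'): parent n5 fail=1; on 'c' 1→0 → fail=1;  out ∅∪∅=∅
  n9('cabb'): parent n8 fail=14; on 'b' 14→0 → fail=14;  out ∅∪∅=∅
  n17('babc'): parent n16 fail=14; on 'c' 14→0 → fail=1;  out {4}∪∅={4}
  n20('bddd'): parent n19 fail=3; on 'd' 3→0 → fail=3;  out ∅∪{6}={6}
  n7('dcccd'): parent n6 fail=1; on 'd' 1→0 → fail=3;  out {1}∪{6}={1,6}
  n10('cabba'): parent n9 fail=14; on 'a' 14 → fail=15;  out ∅∪∅=∅
  n21('bdddd'): parent n20 fail=3; on 'd' 3→0 → fail=3;  out ∅∪{6}={6}
  n11('cabbaa'): parent n10 fail=15; on 'a' 15→0 → fail=0;  out {2}∪∅={2}
  n22('bdddda'): parent n21 fail=3; on 'a' 3→0 → fail=0;  out {5}∪∅={5}

Run:
[0] read 'd'  n0⇒n3  emit P6@[0:0]
[1] read 'a'  n3⇒n0 (via fail)
[2] read 'c'  n0⇒n1
[3] read 'a'  n1⇒n2  emit P0@[2:3]
[4] read 'c'  n2⇒n1 (via fail)
[5] read 'a'  n1⇒n2  emit P0@[4:5]
[6] read 'b'  n2⇒n8
[7] read 'b'  n8⇒n9
[8] read 'a'  n9⇒n10
[9] read 'a'  n10⇒n11  emit P2@[4:9]
[10] read 'b'  n11⇒n14 (via fail)
[11] read 'a'  n14⇒n15
[12] read 'd'  n15⇒n3 (via fail)  emit P6@[12:12]
[13] read 'b'  n3⇒n14 (via fail)
[14] read 'c'  n14⇒n1 (via fail)
[15] read 'a'  n1⇒n2  emit P0@[14:15]
[16] read 'b'  n2⇒n8
[17] read 'b'  n8⇒n9
[18] read 'a'  n9⇒n10
[19] read 'a'  n10⇒n11  emit P2@[14:19]
[20] read 'c'  n11⇒n1 (via fail)
[21] read 'd'  n1⇒n3 (via fail)  emit P6@[21:21]
[22] read 'c'  n3⇒n4
[23] read 'c'  n4⇒n5
[24] read 'c'  n5⇒n6
[25] read 'd'  n6⇒n7  emit P1@[21:25],P6@[25:25]
[26] read 'd'  n7⇒n3 (via fail)  emit P6@[26:26]
[27] read 'd'  n3⇒n3 (via fail)  emit P6@[27:27]
[28] read 'c'  n3⇒n4
[29] read 'c'  n4⇒n5
[30] read 'c'  n5⇒n6
[31] read 'd'  n6⇒n7  emit P1@[27:31],P6@[31:31]
[32] read 'd'  n7⇒n3 (via fail)  emit P6@[32:32]
[33] read 'd'  n3⇒n3 (via fail)  emit P6@[33:33]
[34] read 'c'  n3⇒n4
[35] read 'b'  n4⇒n12 (via fail)
[36] read 'a'  n12⇒n15 (via fail)
[37] read 'b'  n15⇒n16
[38] read 'c'  n16⇒n17  emit P4@[35:38]
[39] read 'b'  n17⇒n12 (via fail)
[40] read 'b'  n12⇒n13  emit P3@[38:40]
[41] read 'a'  n13⇒n15 (via fail)
[42] read 'b'  n15⇒n16
[43] read 'c'  n16⇒n17  emit P4@[40:43]
[44] read 'c'  n17⇒n1 (via fail)
[45] read 'd'  n1⇒n3 (via fail)  emit P6@[45:45]
[46] read 'd'  n3⇒n3 (via fail)  emit P6@[46:46]
[47] read 'a'  n3⇒n0 (via fail)
[48] read 'd'  n0⇒n3  emit P6@[48:48]
[49] read 'c'  n3⇒n4
[50] read 'b'  n4⇒n12 (via fail)
[51] read 'a'  n12⇒n15 (via fail)
[52] read 'b'  n15⇒n16
[53] read 'c'  n16⇒n17  emit P4@[50:53]
[54] read 'd'  n17⇒n3 (via fail)  emit P6@[54:54]
[55] read 'c'  n3⇒n4
[56] read 'c'  n4⇒n5
[57] read 'b'  n5⇒n12 (via fail)
[58] read 'a'  n12⇒n15 (via fail)
[59] read 'b'  n15⇒n16
[60] read 'c'  n16⇒n17  emit P4@[57:60]
[61] read 'a'  n17⇒n2 (via fail)  emit P0@[60:61]
[62] read 'd'  n2⇒n3 (via fail)  emit P6@[62:62]
[63] read 'b'  n3⇒n14 (via fail)
[64] read 'c'  n14⇒n1 (via fail)
[65] read 'a'  n1⇒n2  emit P0@[64:65]
[66] read 'b'  n2⇒n8

All matches (sorted): [[0,6],[3,0],[5,0],[9,2],[12,6],[15,0],[19,2],[21,6],[25,1],[25,6],[26,6],[27,6],[31,1],[31,6],[32,6],[33,6],[38,4],[40,3],[43,4],[45,6],[46,6],[48,6],[53,4],[54,6],[60,4],[61,0],[62,6],[65,0]]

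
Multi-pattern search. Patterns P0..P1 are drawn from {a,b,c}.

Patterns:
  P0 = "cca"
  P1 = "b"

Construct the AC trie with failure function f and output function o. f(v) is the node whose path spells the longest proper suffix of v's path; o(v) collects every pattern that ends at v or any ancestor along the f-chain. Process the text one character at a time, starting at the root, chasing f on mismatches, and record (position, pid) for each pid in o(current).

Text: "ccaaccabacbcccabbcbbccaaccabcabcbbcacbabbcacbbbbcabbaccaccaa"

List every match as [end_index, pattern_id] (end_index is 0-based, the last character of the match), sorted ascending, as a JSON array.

Build:
Trie (insert patterns):
  0='ε' goto b→4 c→1
  1='c' goto c→2
  2='cc' goto a→3
  3='cca' goto ·  [P0 ends]
  4='b' goto ·  [P1 ends]

Failure links (BFS by depth):
  fail(1) 'c': from fail(0)=0 chase 'c': 0 ⇒ 0;  out=∅∪out(0)=∅
  fail(4) 'b': from fail(0)=0 chase 'b': 0 ⇒ 0;  out={1}∪out(0)={1}
  fail(2) 'cc': from fail(1)=0 chase 'c': 0 ⇒ 1;  out=∅∪out(1)=∅
  fail(3) 'cca': from fail(2)=1 chase 'a': 1→0 ⇒ 0;  out={0}∪out(0)={0}

Scan:
[0] read 'c'  n0⇒n1
[1] read 'c'  n1⇒n2
[2] read 'a'  n2⇒n3  emit P0@[0:2]
[3] read 'a'  n3⇒n0 (via fail)
[4] read 'c'  n0⇒n1
[5] read 'c'  n1⇒n2
[6] read 'a'  n2⇒n3  emit P0@[4:6]
[7] read 'b'  n3⇒n4 (via fail)  emit P1@[7:7]
[8] read 'a'  n4⇒n0 (via fail)
[9] read 'c'  n0⇒n1
[10] read 'b'  n1⇒n4 (via fail)  emit P1@[10:10]
[11] read 'c'  n4⇒n1 (via fail)
[12] read 'c'  n1⇒n2
[13] read 'c'  n2⇒n2 (via fail)
[14] read 'a'  n2⇒n3  emit P0@[12:14]
[15] read 'b'  n3⇒n4 (via fail)  emit P1@[15:15]
[16] read 'b'  n4⇒n4 (via fail)  emit P1@[16:16]
[17] read 'c'  n4⇒n1 (via fail)
[18] read 'b'  n1⇒n4 (via fail)  emit P1@[18:18]
[19] read 'b'  n4⇒n4 (via fail)  emit P1@[19:19]
[20] read 'c'  n4⇒n1 (via fail)
[21] read 'c'  n1⇒n2
[22] read 'a'  n2⇒n3  emit P0@[20:22]
[23] read 'a'  n3⇒n0 (via fail)
[24] read 'c'  n0⇒n1
[25] read 'c'  n1⇒n2
[26] read 'a'  n2⇒n3  emit P0@[24:26]
[27] read 'b'  n3⇒n4 (via fail)  emit P1@[27:27]
[28] read 'c'  n4⇒n1 (via fail)
[29] read 'a'  n1⇒n0 (via fail)
[30] read 'b'  n0⇒n4  emit P1@[30:30]
[31] read 'c'  n4⇒n1 (via fail)
[32] read 'b'  n1⇒n4 (via fail)  emit P1@[32:32]
[33] read 'b'  n4⇒n4 (via fail)  emit P1@[33:33]
[34] read 'c'  n4⇒n1 (via fail)
[35] read 'a'  n1⇒n0 (via fail)
[36] read 'c'  n0⇒n1
[37] read 'b'  n1⇒n4 (via fail)  emit P1@[37:37]
[38] read 'a'  n4⇒n0 (via fail)
[39] read 'b'  n0⇒n4  emit P1@[39:39]
[40] read 'b'  n4⇒n4 (via fail)  emit P1@[40:40]
[41] read 'c'  n4⇒n1 (via fail)
[42] read 'a'  n1⇒n0 (via fail)
[43] read 'c'  n0⇒n1
[44] read 'b'  n1⇒n4 (via fail)  emit P1@[44:44]
[45] read 'b'  n4⇒n4 (via fail)  emit P1@[45:45]
[46] read 'b'  n4⇒n4 (via fail)  emit P1@[46:46]
[47] read 'b'  n4⇒n4 (via fail)  emit P1@[47:47]
[48] read 'c'  n4⇒n1 (via fail)
[49] read 'a'  n1⇒n0 (via fail)
[50] read 'b'  n0⇒n4  emit P1@[50:50]
[51] read 'b'  n4⇒n4 (via fail)  emit P1@[51:51]
[52] read 'a'  n4⇒n0 (via fail)
[53] read 'c'  n0⇒n1
[54] read 'c'  n1⇒n2
[55] read 'a'  n2⇒n3  emit P0@[53:55]
[56] read 'c'  n3⇒n1 (via fail)
[57] read 'c'  n1⇒n2
[58] read 'a'  n2⇒n3  emit P0@[56:58]
[59] read 'a'  n3⇒n0 (via fail)

Result: [[2,0],[6,0],[7,1],[10,1],[14,0],[15,1],[16,1],[18,1],[19,1],[22,0],[26,0],[27,1],[30,1],[32,1],[33,1],[37,1],[39,1],[40,1],[44,1],[45,1],[46,1],[47,1],[50,1],[51,1],[55,0],[58,0]]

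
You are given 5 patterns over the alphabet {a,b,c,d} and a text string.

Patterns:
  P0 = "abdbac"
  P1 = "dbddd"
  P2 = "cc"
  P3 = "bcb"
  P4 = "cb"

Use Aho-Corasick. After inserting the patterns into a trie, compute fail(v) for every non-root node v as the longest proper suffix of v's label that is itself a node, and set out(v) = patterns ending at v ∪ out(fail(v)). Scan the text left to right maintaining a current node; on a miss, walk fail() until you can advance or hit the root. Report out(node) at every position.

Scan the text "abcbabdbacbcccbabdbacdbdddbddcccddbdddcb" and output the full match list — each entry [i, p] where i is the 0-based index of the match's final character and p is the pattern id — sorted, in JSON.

Build automaton:
Trie (insert patterns):
  n0 'ε': a→1 b→14 c→12 d→7
  n1 'a': b→2
  n2 'ab': d→3
  n3 'abd': b→4
  n4 'abdb': a→5
  n5 'abdba': c→6
  n6 'abdbac': ·  [P0 ends]
  n7 'd': b→8
  n8 'db': d→9
  n9 'dbd': d→10
  n10 'dbdd': d→11
  n11 'dbddd': ·  [P1 ends]
  n12 'c': b→17 c→13
  n13 'cc': ·  [P2 ends]
  n14 'b': c→15
  n15 'bc': b→16
  n16 'bcb': ·  [P3 ends]
  n17 'cb': ·  [P4 ends]

BFS fail/out derivation:
  fail(1) 'a': from fail(0)=0 chase 'a': 0 ⇒ 0;  out=∅∪out(0)=∅
  fail(7) 'd': from fail(0)=0 chase 'd': 0 ⇒ 0;  out=∅∪out(0)=∅
  fail(12) 'c': from fail(0)=0 chase 'c': 0 ⇒ 0;  out=∅∪out(0)=∅
  fail(14) 'b': from fail(0)=0 chase 'b': 0 ⇒ 0;  out=∅∪out(0)=∅
  fail(2) 'ab': from fail(1)=0 chase 'b': 0 ⇒ 14;  out=∅∪out(14)=∅
  fail(8) 'db': from fail(7)=0 chase 'b': 0 ⇒ 14;  out=∅∪out(14)=∅
  fail(13) 'cc': from fail(12)=0 chase 'c': 0 ⇒ 12;  out={2}∪out(12)={2}
  fail(15) 'bc': from fail(14)=0 chase 'c': 0 ⇒ 12;  out=∅∪out(12)=∅
  fail(17) 'cb': from fail(12)=0 chase 'b': 0 ⇒ 14;  out={4}∪out(14)={4}
  fail(3) 'abd': from fail(2)=14 chase 'd': 14→0 ⇒ 7;  out=∅∪out(7)=∅
  fail(9) 'dbd': from fail(8)=14 chase 'd': 14→0 ⇒ 7;  out=∅∪out(7)=∅
  fail(16) 'bcb': from fail(15)=12 chase 'b': 12 ⇒ 17;  out={3}∪out(17)={3,4}
  fail(4) 'abdb': from fail(3)=7 chase 'b': 7 ⇒ 8;  out=∅∪out(8)=∅
  fail(10) 'dbdd': from fail(9)=7 chase 'd': 7→0 ⇒ 7;  out=∅∪out(7)=∅
  fail(5) 'abdba': from fail(4)=8 chase 'a': 8→14→0 ⇒ 1;  out=∅∪out(1)=∅
  fail(11) 'dbddd': from fail(10)=7 chase 'd': 7→0 ⇒ 7;  out={1}∪out(7)={1}
  fail(6) 'abdbac': from fail(5)=1 chase 'c': 1→0 ⇒ 12;  out={0}∪out(12)={0}

Run:
[0] read 'a'  n0⇒n1
[1] read 'b'  n1⇒n2
[2] read 'c'  n2⇒n15 ·f
[3] read 'b'  n15⇒n16  ** P3@[1:3],P4@[2:3]
[4] read 'a'  n16⇒n1 ·f
[5] read 'b'  n1⇒n2
[6] read 'd'  n2⇒n3
[7] read 'b'  n3⇒n4
[8] read 'a'  n4⇒n5
[9] read 'c'  n5⇒n6  ** P0@[4:9]
[10] read 'b'  n6⇒n17 ·f  ** P4@[9:10]
[11] read 'c'  n17⇒n15 ·f
[12] read 'c'  n15⇒n13 ·f  ** P2@[11:12]
[13] read 'c'  n13⇒n13 ·f  ** P2@[12:13]
[14] read 'b'  n13⇒n17 ·f  ** P4@[13:14]
[15] read 'a'  n17⇒n1 ·f
[16] read 'b'  n1⇒n2
[17] read 'd'  n2⇒n3
[18] read 'b'  n3⇒n4
[19] read 'a'  n4⇒n5
[20] read 'c'  n5⇒n6  ** P0@[15:20]
[21] read 'd'  n6⇒n7 ·f
[22] read 'b'  n7⇒n8
[23] read 'd'  n8⇒n9
[24] read 'd'  n9⇒n10
[25] read 'd'  n10⇒n11  ** P1@[21:25]
[26] read 'b'  n11⇒n8 ·f
[27] read 'd'  n8⇒n9
[28] read 'd'  n9⇒n10
[29] read 'c'  n10⇒n12 ·f
[30] read 'c'  n12⇒n13  ** P2@[29:30]
[31] read 'c'  n13⇒n13 ·f  ** P2@[30:31]
[32] read 'd'  n13⇒n7 ·f
[33] read 'd'  n7⇒n7 ·f
[34] read 'b'  n7⇒n8
[35] read 'd'  n8⇒n9
[36] read 'd'  n9⇒n10
[37] read 'd'  n10⇒n11  ** P1@[33:37]
[38] read 'c'  n11⇒n12 ·f
[39] read 'b'  n12⇒n17  ** P4@[38:39]

Matches: [[3,3],[3,4],[9,0],[10,4],[12,2],[13,2],[14,4],[20,0],[25,1],[30,2],[31,2],[37,1],[39,4]]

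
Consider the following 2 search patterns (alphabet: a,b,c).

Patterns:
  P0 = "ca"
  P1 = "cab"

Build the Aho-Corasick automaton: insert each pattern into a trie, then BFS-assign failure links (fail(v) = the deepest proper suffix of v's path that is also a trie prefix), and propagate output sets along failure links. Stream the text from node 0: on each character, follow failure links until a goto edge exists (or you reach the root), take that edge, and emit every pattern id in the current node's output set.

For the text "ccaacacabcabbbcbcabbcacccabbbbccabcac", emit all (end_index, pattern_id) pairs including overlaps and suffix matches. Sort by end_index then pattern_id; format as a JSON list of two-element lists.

Construct AC machine:
Trie (insert patterns):
  0='ε' goto c→1
  1='c' goto a→2
  2='ca' goto b→3  [P0 ends]
  3='cab' goto ·  [P1 ends]

BFS fail/out derivation:
  fail(1) 'c': from fail(0)=0 chase 'c': 0 ⇒ 0;  out=∅∪out(0)=∅
  fail(2) 'ca': from fail(1)=0 chase 'a': 0 ⇒ 0;  out={0}∪out(0)={0}
  fail(3) 'cab': from fail(2)=0 chase 'b': 0 ⇒ 0;  out={1}∪out(0)={1}

Text stream:
i=0 'c': node 0→1
i=1 'c': node 1→1 (fail-walked)
i=2 'a': node 1→2  ** P0@[1:2]
i=3 'a': node 2→0 (fail-walked)
i=4 'c': node 0→1
i=5 'a': node 1→2  ** P0@[4:5]
i=6 'c': node 2→1 (fail-walked)
i=7 'a': node 1→2  ** P0@[6:7]
i=8 'b': node 2→3  ** P1@[6:8]
i=9 'c': node 3→1 (fail-walked)
i=10 'a': node 1→2  ** P0@[9:10]
i=11 'b': node 2→3  ** P1@[9:11]
i=12 'b': node 3→0 (fail-walked)
i=13 'b': node 0→0
i=14 'c': node 0→1
i=15 'b': node 1→0 (fail-walked)
i=16 'c': node 0→1
i=17 'a': node 1→2  ** P0@[16:17]
i=18 'b': node 2→3  ** P1@[16:18]
i=19 'b': node 3→0 (fail-walked)
i=20 'c': node 0→1
i=21 'a': node 1→2  ** P0@[20:21]
i=22 'c': node 2→1 (fail-walked)
i=23 'c': node 1→1 (fail-walked)
i=24 'c': node 1→1 (fail-walked)
i=25 'a': node 1→2  ** P0@[24:25]
i=26 'b': node 2→3  ** P1@[24:26]
i=27 'b': node 3→0 (fail-walked)
i=28 'b': node 0→0
i=29 'b': node 0→0
i=30 'c': node 0→1
i=31 'c': node 1→1 (fail-walked)
i=32 'a': node 1→2  ** P0@[31:32]
i=33 'b': node 2→3  ** P1@[31:33]
i=34 'c': node 3→1 (fail-walked)
i=35 'a': node 1→2  ** P0@[34:35]
i=36 'c': node 2→1 (fail-walked)

All matches (sorted): [[2,0],[5,0],[7,0],[8,1],[10,0],[11,1],[17,0],[18,1],[21,0],[25,0],[26,1],[32,0],[33,1],[35,0]]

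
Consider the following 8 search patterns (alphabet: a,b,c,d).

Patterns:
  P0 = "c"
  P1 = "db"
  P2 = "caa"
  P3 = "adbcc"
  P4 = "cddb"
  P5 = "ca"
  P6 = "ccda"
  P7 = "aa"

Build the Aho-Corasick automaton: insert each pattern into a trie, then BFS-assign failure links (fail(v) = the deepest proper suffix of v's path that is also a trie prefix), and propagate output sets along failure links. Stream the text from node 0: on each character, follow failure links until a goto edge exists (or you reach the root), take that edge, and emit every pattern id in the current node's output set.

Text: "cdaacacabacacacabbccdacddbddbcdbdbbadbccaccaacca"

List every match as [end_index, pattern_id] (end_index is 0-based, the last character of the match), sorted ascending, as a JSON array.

Construct AC machine:
Trie (insert patterns):
  0='ε' goto a→6 c→1 d→2
  1='c' goto a→4 c→14 d→11  ←P0
  2='d' goto b→3
  3='db' goto ·  ←P1
  4='ca' goto a→5  ←P5
  5='caa' goto ·  ←P2
  6='a' goto a→17 d→7
  7='ad' goto b→8
  8='adb' goto c→9
  9='adbc' goto c→10
  10='adbcc' goto ·  ←P3
  11='cd' goto d→12
  12='cdd' goto b→13
  13='cddb' goto ·  ←P4
  14='cc' goto d→15
  15='ccd' goto a→16
  16='ccda' goto ·  ←P6
  17='aa' goto ·  ←P7

Failure links (BFS by depth):
  fail(1) 'c': from fail(0)=0 chase 'c': 0 ⇒ 0;  out={0}∪out(0)={0}
  fail(2) 'd': from fail(0)=0 chase 'd': 0 ⇒ 0;  out=∅∪out(0)=∅
  fail(6) 'a': from fail(0)=0 chase 'a': 0 ⇒ 0;  out=∅∪out(0)=∅
  fail(3) 'db': from fail(2)=0 chase 'b': 0 ⇒ 0;  out={1}∪out(0)={1}
  fail(4) 'ca': from fail(1)=0 chase 'a': 0 ⇒ 6;  out={5}∪out(6)={5}
  fail(7) 'ad': from fail(6)=0 chase 'd': 0 ⇒ 2;  out=∅∪out(2)=∅
  fail(11) 'cd': from fail(1)=0 chase 'd': 0 ⇒ 2;  out=∅∪out(2)=∅
  fail(14) 'cc': from fail(1)=0 chase 'c': 0 ⇒ 1;  out=∅∪out(1)={0}
  fail(17) 'aa': from fail(6)=0 chase 'a': 0 ⇒ 6;  out={7}∪out(6)={7}
  fail(5) 'caa': from fail(4)=6 chase 'a': 6 ⇒ 17;  out={2}∪out(17)={2,7}
  fail(8) 'adb': from fail(7)=2 chase 'b': 2 ⇒ 3;  out=∅∪out(3)={1}
  fail(12) 'cdd': from fail(11)=2 chase 'd': 2→0 ⇒ 2;  out=∅∪out(2)=∅
  fail(15) 'ccd': from fail(14)=1 chase 'd': 1 ⇒ 11;  out=∅∪out(11)=∅
  fail(9) 'adbc': from fail(8)=3 chase 'c': 3→0 ⇒ 1;  out=∅∪out(1)={0}
  fail(13) 'cddb': from fail(12)=2 chase 'b': 2 ⇒ 3;  out={4}∪out(3)={1,4}
  fail(16) 'ccda': from fail(15)=11 chase 'a': 11→2→0 ⇒ 6;  out={6}∪out(6)={6}
  fail(10) 'adbcc': from fail(9)=1 chase 'c': 1 ⇒ 14;  out={3}∪out(14)={0,3}

Scan:
[0] read 'c'  n0⇒n1  emit P0@[0:0]
[1] read 'd'  n1⇒n11
[2] read 'a'  n11⇒n6 (via fail)
[3] read 'a'  n6⇒n17  emit P7@[2:3]
[4] read 'c'  n17⇒n1 (via fail)  emit P0@[4:4]
[5] read 'a'  n1⇒n4  emit P5@[4:5]
[6] read 'c'  n4⇒n1 (via fail)  emit P0@[6:6]
[7] read 'a'  n1⇒n4  emit P5@[6:7]
[8] read 'b'  n4⇒n0 (via fail)
[9] read 'a'  n0⇒n6
[10] read 'c'  n6⇒n1 (via fail)  emit P0@[10:10]
[11] read 'a'  n1⇒n4  emit P5@[10:11]
[12] read 'c'  n4⇒n1 (via fail)  emit P0@[12:12]
[13] read 'a'  n1⇒n4  emit P5@[12:13]
[14] read 'c'  n4⇒n1 (via fail)  emit P0@[14:14]
[15] read 'a'  n1⇒n4  emit P5@[14:15]
[16] read 'b'  n4⇒n0 (via fail)
[17] read 'b'  n0⇒n0
[18] read 'c'  n0⇒n1  emit P0@[18:18]
[19] read 'c'  n1⇒n14  emit P0@[19:19]
[20] read 'd'  n14⇒n15
[21] read 'a'  n15⇒n16  emit P6@[18:21]
[22] read 'c'  n16⇒n1 (via fail)  emit P0@[22:22]
[23] read 'd'  n1⇒n11
[24] read 'd'  n11⇒n12
[25] read 'b'  n12⇒n13  emit P1@[24:25],P4@[22:25]
[26] read 'd'  n13⇒n2 (via fail)
[27] read 'd'  n2⇒n2 (via fail)
[28] read 'b'  n2⇒n3  emit P1@[27:28]
[29] read 'c'  n3⇒n1 (via fail)  emit P0@[29:29]
[30] read 'd'  n1⇒n11
[31] read 'b'  n11⇒n3 (via fail)  emit P1@[30:31]
[32] read 'd'  n3⇒n2 (via fail)
[33] read 'b'  n2⇒n3  emit P1@[32:33]
[34] read 'b'  n3⇒n0 (via fail)
[35] read 'a'  n0⇒n6
[36] read 'd'  n6⇒n7
[37] read 'b'  n7⇒n8  emit P1@[36:37]
[38] read 'c'  n8⇒n9  emit P0@[38:38]
[39] read 'c'  n9⇒n10  emit P0@[39:39],P3@[35:39]
[40] read 'a'  n10⇒n4 (via fail)  emit P5@[39:40]
[41] read 'c'  n4⇒n1 (via fail)  emit P0@[41:41]
[42] read 'c'  n1⇒n14  emit P0@[42:42]
[43] read 'a'  n14⇒n4 (via fail)  emit P5@[42:43]
[44] read 'a'  n4⇒n5  emit P2@[42:44],P7@[43:44]
[45] read 'c'  n5⇒n1 (via fail)  emit P0@[45:45]
[46] read 'c'  n1⇒n14  emit P0@[46:46]
[47] read 'a'  n14⇒n4 (via fail)  emit P5@[46:47]

All matches (sorted): [[0,0],[3,7],[4,0],[5,5],[6,0],[7,5],[10,0],[11,5],[12,0],[13,5],[14,0],[15,5],[18,0],[19,0],[21,6],[22,0],[25,1],[25,4],[28,1],[29,0],[31,1],[33,1],[37,1],[38,0],[39,0],[39,3],[40,5],[41,0],[42,0],[43,5],[44,2],[44,7],[45,0],[46,0],[47,5]]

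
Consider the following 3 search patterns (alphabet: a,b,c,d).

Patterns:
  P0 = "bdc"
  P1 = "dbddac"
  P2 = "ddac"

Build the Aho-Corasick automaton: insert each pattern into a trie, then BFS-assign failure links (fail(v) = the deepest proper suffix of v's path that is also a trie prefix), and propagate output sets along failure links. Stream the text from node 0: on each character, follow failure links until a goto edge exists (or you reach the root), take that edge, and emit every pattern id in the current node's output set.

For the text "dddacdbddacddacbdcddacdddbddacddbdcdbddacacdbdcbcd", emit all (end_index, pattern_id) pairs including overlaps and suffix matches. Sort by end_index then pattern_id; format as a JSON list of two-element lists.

Build automaton:
Trie nodes:
  0='ε' goto b→1 d→4
  1='b' goto d→2
  2='bd' goto c→3
  3='bdc' goto ·  [P0 ends]
  4='d' goto b→5 d→10
  5='db' goto d→6
  6='dbd' goto d→7
  7='dbdd' goto a→8
  8='dbdda' goto c→9
  9='dbddac' goto ·  [P1 ends]
  10='dd' goto a→11
  11='dda' goto c→12
  12='ddac' goto ·  [P2 ends]

BFS fail/out derivation:
  n1('b'): parent n0 fail=0; on 'b' 0 → fail=0;  out ∅∪∅=∅
  n4('d'): parent n0 fail=0; on 'd' 0 → fail=0;  out ∅∪∅=∅
  n2('bd'): parent n1 fail=0; on 'd' 0 → fail=4;  out ∅∪∅=∅
  n5('db'): parent n4 fail=0; on 'b' 0 → fail=1;  out ∅∪∅=∅
  n10('dd'): parent n4 fail=0; on 'd' 0 → fail=4;  out ∅∪∅=∅
  n3('bdc'): parent n2 fail=4; on 'c' 4→0 → fail=0;  out {0}∪∅={0}
  n6('dbd'): parent n5 fail=1; on 'd' 1 → fail=2;  out ∅∪∅=∅
  n11('dda'): parent n10 fail=4; on 'a' 4→0 → fail=0;  out ∅∪∅=∅
  n7('dbdd'): parent n6 fail=2; on 'd' 2→4 → fail=10;  out ∅∪∅=∅
  n12('ddac'): parent n11 fail=0; on 'c' 0 → fail=0;  out {2}∪∅={2}
  n8('dbdda'): parent n7 fail=10; on 'a' 10 → fail=11;  out ∅∪∅=∅
  n9('dbddac'): parent n8 fail=11; on 'c' 11 → fail=12;  out {1}∪{2}={1,2}

Text stream:
i=0 'd': node 0→4
i=1 'd': node 4→10
i=2 'd': node 10→10 (fail-walked)
i=3 'a': node 10→11
i=4 'c': node 11→12  ** P2@[1:4]
i=5 'd': node 12→4 (fail-walked)
i=6 'b': node 4→5
i=7 'd': node 5→6
i=8 'd': node 6→7
i=9 'a': node 7→8
i=10 'c': node 8→9  ** P1@[5:10],P2@[7:10]
i=11 'd': node 9→4 (fail-walked)
i=12 'd': node 4→10
i=13 'a': node 10→11
i=14 'c': node 11→12  ** P2@[11:14]
i=15 'b': node 12→1 (fail-walked)
i=16 'd': node 1→2
i=17 'c': node 2→3  ** P0@[15:17]
i=18 'd': node 3→4 (fail-walked)
i=19 'd': node 4→10
i=20 'a': node 10→11
i=21 'c': node 11→12  ** P2@[18:21]
i=22 'd': node 12→4 (fail-walked)
i=23 'd': node 4→10
i=24 'd': node 10→10 (fail-walked)
i=25 'b': node 10→5 (fail-walked)
i=26 'd': node 5→6
i=27 'd': node 6→7
i=28 'a': node 7→8
i=29 'c': node 8→9  ** P1@[24:29],P2@[26:29]
i=30 'd': node 9→4 (fail-walked)
i=31 'd': node 4→10
i=32 'b': node 10→5 (fail-walked)
i=33 'd': node 5→6
i=34 'c': node 6→3 (fail-walked)  ** P0@[32:34]
i=35 'd': node 3→4 (fail-walked)
i=36 'b': node 4→5
i=37 'd': node 5→6
i=38 'd': node 6→7
i=39 'a': node 7→8
i=40 'c': node 8→9  ** P1@[35:40],P2@[37:40]
i=41 'a': node 9→0 (fail-walked)
i=42 'c': node 0→0
i=43 'd': node 0→4
i=44 'b': node 4→5
i=45 'd': node 5→6
i=46 'c': node 6→3 (fail-walked)  ** P0@[44:46]
i=47 'b': node 3→1 (fail-walked)
i=48 'c': node 1→0 (fail-walked)
i=49 'd': node 0→4

Result: [[4,2],[10,1],[10,2],[14,2],[17,0],[21,2],[29,1],[29,2],[34,0],[40,1],[40,2],[46,0]]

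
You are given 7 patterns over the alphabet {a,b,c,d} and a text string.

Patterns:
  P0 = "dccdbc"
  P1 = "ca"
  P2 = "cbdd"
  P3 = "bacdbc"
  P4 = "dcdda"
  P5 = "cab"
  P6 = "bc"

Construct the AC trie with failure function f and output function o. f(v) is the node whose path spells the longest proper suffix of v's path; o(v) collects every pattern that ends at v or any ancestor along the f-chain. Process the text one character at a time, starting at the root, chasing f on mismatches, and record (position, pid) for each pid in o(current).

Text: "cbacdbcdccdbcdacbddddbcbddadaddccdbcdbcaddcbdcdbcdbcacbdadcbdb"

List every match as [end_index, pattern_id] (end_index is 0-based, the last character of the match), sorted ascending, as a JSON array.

Build automaton:
Trie (insert patterns):
  n0 'ε': b→12 c→7 d→1
  n1 'd': c→2
  n2 'dc': c→3 d→18
  n3 'dcc': d→4
  n4 'dccd': b→5
  n5 'dccdb': c→6
  n6 'dccdbc': ·  ←P0
  n7 'c': a→8 b→9
  n8 'ca': b→21  ←P1
  n9 'cb': d→10
  n10 'cbd': d→11
  n11 'cbdd': ·  ←P2
  n12 'b': a→13 c→22
  n13 'ba': c→14
  n14 'bac': d→15
  n15 'bacd': b→16
  n16 'bacdb': c→17
  n17 'bacdbc': ·  ←P3
  n18 'dcd': d→19
  n19 'dcdd': a→20
  n20 'dcdda': ·  ←P4
  n21 'cab': ·  ←P5
  n22 'bc': ·  ←P6

Failure links (BFS by depth):
  fail(1) 'd': from fail(0)=0 chase 'd': 0 ⇒ 0;  out=∅∪out(0)=∅
  fail(7) 'c': from fail(0)=0 chase 'c': 0 ⇒ 0;  out=∅∪out(0)=∅
  fail(12) 'b': from fail(0)=0 chase 'b': 0 ⇒ 0;  out=∅∪out(0)=∅
  fail(2) 'dc': from fail(1)=0 chase 'c': 0 ⇒ 7;  out=∅∪out(7)=∅
  fail(8) 'ca': from fail(7)=0 chase 'a': 0 ⇒ 0;  out={1}∪out(0)={1}
  fail(9) 'cb': from fail(7)=0 chase 'b': 0 ⇒ 12;  out=∅∪out(12)=∅
  fail(13) 'ba': from fail(12)=0 chase 'a': 0 ⇒ 0;  out=∅∪out(0)=∅
  fail(22) 'bc': from fail(12)=0 chase 'c': 0 ⇒ 7;  out={6}∪out(7)={6}
  fail(3) 'dcc': from fail(2)=7 chase 'c': 7→0 ⇒ 7;  out=∅∪out(7)=∅
  fail(10) 'cbd': from fail(9)=12 chase 'd': 12→0 ⇒ 1;  out=∅∪out(1)=∅
  fail(14) 'bac': from fail(13)=0 chase 'c': 0 ⇒ 7;  out=∅∪out(7)=∅
  fail(18) 'dcd': from fail(2)=7 chase 'd': 7→0 ⇒ 1;  out=∅∪out(1)=∅
  fail(21) 'cab': from fail(8)=0 chase 'b': 0 ⇒ 12;  out={5}∪out(12)={5}
  fail(4) 'dccd': from fail(3)=7 chase 'd': 7→0 ⇒ 1;  out=∅∪out(1)=∅
  fail(11) 'cbdd': from fail(10)=1 chase 'd': 1→0 ⇒ 1;  out={2}∪out(1)={2}
  fail(15) 'bacd': from fail(14)=7 chase 'd': 7→0 ⇒ 1;  out=∅∪out(1)=∅
  fail(19) 'dcdd': from fail(18)=1 chase 'd': 1→0 ⇒ 1;  out=∅∪out(1)=∅
  fail(5) 'dccdb': from fail(4)=1 chase 'b': 1→0 ⇒ 12;  out=∅∪out(12)=∅
  fail(16) 'bacdb': from fail(15)=1 chase 'b': 1→0 ⇒ 12;  out=∅∪out(12)=∅
  fail(20) 'dcdda': from fail(19)=1 chase 'a': 1→0 ⇒ 0;  out={4}∪out(0)={4}
  fail(6) 'dccdbc': from fail(5)=12 chase 'c': 12 ⇒ 22;  out={0}∪out(22)={0,6}
  fail(17) 'bacdbc': from fail(16)=12 chase 'c': 12 ⇒ 22;  out={3}∪out(22)={3,6}

Run:
i=0 'c': node 0→7
i=1 'b': node 7→9
i=2 'a': node 9→13 (via fail)
i=3 'c': node 13→14
i=4 'd': node 14→15
i=5 'b': node 15→16
i=6 'c': node 16→17  → match P3@[1:6],P6@[5:6]
i=7 'd': node 17→1 (via fail)
i=8 'c': node 1→2
i=9 'c': node 2→3
i=10 'd': node 3→4
i=11 'b': node 4→5
i=12 'c': node 5→6  → match P0@[7:12],P6@[11:12]
i=13 'd': node 6→1 (via fail)
i=14 'a': node 1→0 (via fail)
i=15 'c': node 0→7
i=16 'b': node 7→9
i=17 'd': node 9→10
i=18 'd': node 10→11  → match P2@[15:18]
i=19 'd': node 11→1 (via fail)
i=20 'd': node 1→1 (via fail)
i=21 'b': node 1→12 (via fail)
i=22 'c': node 12→22  → match P6@[21:22]
i=23 'b': node 22→9 (via fail)
i=24 'd': node 9→10
i=25 'd': node 10→11  → match P2@[22:25]
i=26 'a': node 11→0 (via fail)
i=27 'd': node 0→1
i=28 'a': node 1→0 (via fail)
i=29 'd': node 0→1
i=30 'd': node 1→1 (via fail)
i=31 'c': node 1→2
i=32 'c': node 2→3
i=33 'd': node 3→4
i=34 'b': node 4→5
i=35 'c': node 5→6  → match P0@[30:35],P6@[34:35]
i=36 'd': node 6→1 (via fail)
i=37 'b': node 1→12 (via fail)
i=38 'c': node 12→22  → match P6@[37:38]
i=39 'a': node 22→8 (via fail)  → match P1@[38:39]
i=40 'd': node 8→1 (via fail)
i=41 'd': node 1→1 (via fail)
i=42 'c': node 1→2
i=43 'b': node 2→9 (via fail)
i=44 'd': node 9→10
i=45 'c': node 10→2 (via fail)
i=46 'd': node 2→18
i=47 'b': node 18→12 (via fail)
i=48 'c': node 12→22  → match P6@[47:48]
i=49 'd': node 22→1 (via fail)
i=50 'b': node 1→12 (via fail)
i=51 'c': node 12→22  → match P6@[50:51]
i=52 'a': node 22→8 (via fail)  → match P1@[51:52]
i=53 'c': node 8→7 (via fail)
i=54 'b': node 7→9
i=55 'd': node 9→10
i=56 'a': node 10→0 (via fail)
i=57 'd': node 0→1
i=58 'c': node 1→2
i=59 'b': node 2→9 (via fail)
i=60 'd': node 9→10
i=61 'b': node 10→12 (via fail)

Matches: [[6,3],[6,6],[12,0],[12,6],[18,2],[22,6],[25,2],[35,0],[35,6],[38,6],[39,1],[48,6],[51,6],[52,1]]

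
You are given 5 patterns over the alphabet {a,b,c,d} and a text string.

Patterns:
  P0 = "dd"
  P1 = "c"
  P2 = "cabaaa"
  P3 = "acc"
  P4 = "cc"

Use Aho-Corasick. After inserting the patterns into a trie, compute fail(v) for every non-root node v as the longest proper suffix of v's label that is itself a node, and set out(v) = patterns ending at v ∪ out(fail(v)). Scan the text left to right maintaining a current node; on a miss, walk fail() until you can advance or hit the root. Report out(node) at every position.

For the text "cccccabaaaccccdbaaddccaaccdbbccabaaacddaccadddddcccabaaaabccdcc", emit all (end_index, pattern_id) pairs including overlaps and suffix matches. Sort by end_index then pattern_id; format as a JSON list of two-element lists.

Build automaton:
Trie (insert patterns):
  0='ε' goto a→9 c→3 d→1
  1='d' goto d→2
  2='dd' goto ·  [P0 ends]
  3='c' goto a→4 c→12  [P1 ends]
  4='ca' goto b→5
  5='cab' goto a→6
  6='caba' goto a→7
  7='cabaa' goto a→8
  8='cabaaa' goto ·  [P2 ends]
  9='a' goto c→10
  10='ac' goto c→11
  11='acc' goto ·  [P3 ends]
  12='cc' goto ·  [P4 ends]

Failure links (BFS by depth):
  fail(1) 'd': from fail(0)=0 chase 'd': 0 ⇒ 0;  out=∅∪out(0)=∅
  fail(3) 'c': from fail(0)=0 chase 'c': 0 ⇒ 0;  out={1}∪out(0)={1}
  fail(9) 'a': from fail(0)=0 chase 'a': 0 ⇒ 0;  out=∅∪out(0)=∅
  fail(2) 'dd': from fail(1)=0 chase 'd': 0 ⇒ 1;  out={0}∪out(1)={0}
  fail(4) 'ca': from fail(3)=0 chase 'a': 0 ⇒ 9;  out=∅∪out(9)=∅
  fail(10) 'ac': from fail(9)=0 chase 'c': 0 ⇒ 3;  out=∅∪out(3)={1}
  fail(12) 'cc': from fail(3)=0 chase 'c': 0 ⇒ 3;  out={4}∪out(3)={1,4}
  fail(5) 'cab': from fail(4)=9 chase 'b': 9→0 ⇒ 0;  out=∅∪out(0)=∅
  fail(11) 'acc': from fail(10)=3 chase 'c': 3 ⇒ 12;  out={3}∪out(12)={1,3,4}
  fail(6) 'caba': from fail(5)=0 chase 'a': 0 ⇒ 9;  out=∅∪out(9)=∅
  fail(7) 'cabaa': from fail(6)=9 chase 'a': 9→0 ⇒ 9;  out=∅∪out(9)=∅
  fail(8) 'cabaaa': from fail(7)=9 chase 'a': 9→0 ⇒ 9;  out={2}∪out(9)={2}

Text stream:
[0] read 'c'  n0⇒n3  ** P1@[0:0]
[1] read 'c'  n3⇒n12  ** P1@[1:1],P4@[0:1]
[2] read 'c'  n12⇒n12 ·f  ** P1@[2:2],P4@[1:2]
[3] read 'c'  n12⇒n12 ·f  ** P1@[3:3],P4@[2:3]
[4] read 'c'  n12⇒n12 ·f  ** P1@[4:4],P4@[3:4]
[5] read 'a'  n12⇒n4 ·f
[6] read 'b'  n4⇒n5
[7] read 'a'  n5⇒n6
[8] read 'a'  n6⇒n7
[9] read 'a'  n7⇒n8  ** P2@[4:9]
[10] read 'c'  n8⇒n10 ·f  ** P1@[10:10]
[11] read 'c'  n10⇒n11  ** P1@[11:11],P3@[9:11],P4@[10:11]
[12] read 'c'  n11⇒n12 ·f  ** P1@[12:12],P4@[11:12]
[13] read 'c'  n12⇒n12 ·f  ** P1@[13:13],P4@[12:13]
[14] read 'd'  n12⇒n1 ·f
[15] read 'b'  n1⇒n0 ·f
[16] read 'a'  n0⇒n9
[17] read 'a'  n9⇒n9 ·f
[18] read 'd'  n9⇒n1 ·f
[19] read 'd'  n1⇒n2  ** P0@[18:19]
[20] read 'c'  n2⇒n3 ·f  ** P1@[20:20]
[21] read 'c'  n3⇒n12  ** P1@[21:21],P4@[20:21]
[22] read 'a'  n12⇒n4 ·f
[23] read 'a'  n4⇒n9 ·f
[24] read 'c'  n9⇒n10  ** P1@[24:24]
[25] read 'c'  n10⇒n11  ** P1@[25:25],P3@[23:25],P4@[24:25]
[26] read 'd'  n11⇒n1 ·f
[27] read 'b'  n1⇒n0 ·f
[28] read 'b'  n0⇒n0
[29] read 'c'  n0⇒n3  ** P1@[29:29]
[30] read 'c'  n3⇒n12  ** P1@[30:30],P4@[29:30]
[31] read 'a'  n12⇒n4 ·f
[32] read 'b'  n4⇒n5
[33] read 'a'  n5⇒n6
[34] read 'a'  n6⇒n7
[35] read 'a'  n7⇒n8  ** P2@[30:35]
[36] read 'c'  n8⇒n10 ·f  ** P1@[36:36]
[37] read 'd'  n10⇒n1 ·f
[38] read 'd'  n1⇒n2  ** P0@[37:38]
[39] read 'a'  n2⇒n9 ·f
[40] read 'c'  n9⇒n10  ** P1@[40:40]
[41] read 'c'  n10⇒n11  ** P1@[41:41],P3@[39:41],P4@[40:41]
[42] read 'a'  n11⇒n4 ·f
[43] read 'd'  n4⇒n1 ·f
[44] read 'd'  n1⇒n2  ** P0@[43:44]
[45] read 'd'  n2⇒n2 ·f  ** P0@[44:45]
[46] read 'd'  n2⇒n2 ·f  ** P0@[45:46]
[47] read 'd'  n2⇒n2 ·f  ** P0@[46:47]
[48] read 'c'  n2⇒n3 ·f  ** P1@[48:48]
[49] read 'c'  n3⇒n12  ** P1@[49:49],P4@[48:49]
[50] read 'c'  n12⇒n12 ·f  ** P1@[50:50],P4@[49:50]
[51] read 'a'  n12⇒n4 ·f
[52] read 'b'  n4⇒n5
[53] read 'a'  n5⇒n6
[54] read 'a'  n6⇒n7
[55] read 'a'  n7⇒n8  ** P2@[50:55]
[56] read 'a'  n8⇒n9 ·f
[57] read 'b'  n9⇒n0 ·f
[58] read 'c'  n0⇒n3  ** P1@[58:58]
[59] read 'c'  n3⇒n12  ** P1@[59:59],P4@[58:59]
[60] read 'd'  n12⇒n1 ·f
[61] read 'c'  n1⇒n3 ·f  ** P1@[61:61]
[62] read 'c'  n3⇒n12  ** P1@[62:62],P4@[61:62]

Matches: [[0,1],[1,1],[1,4],[2,1],[2,4],[3,1],[3,4],[4,1],[4,4],[9,2],[10,1],[11,1],[11,3],[11,4],[12,1],[12,4],[13,1],[13,4],[19,0],[20,1],[21,1],[21,4],[24,1],[25,1],[25,3],[25,4],[29,1],[30,1],[30,4],[35,2],[36,1],[38,0],[40,1],[41,1],[41,3],[41,4],[44,0],[45,0],[46,0],[47,0],[48,1],[49,1],[49,4],[50,1],[50,4],[55,2],[58,1],[59,1],[59,4],[61,1],[62,1],[62,4]]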